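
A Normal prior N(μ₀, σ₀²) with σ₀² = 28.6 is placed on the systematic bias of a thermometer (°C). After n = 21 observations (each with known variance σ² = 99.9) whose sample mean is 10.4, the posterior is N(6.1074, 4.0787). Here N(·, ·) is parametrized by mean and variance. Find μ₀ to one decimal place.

The posterior mean is a precision-weighted average: μ_n = (τ₀μ₀ + τ_data·x̄)/(τ₀+τ_data), with τ₀=1/σ₀² and τ_data=n/σ².
Here τ₀ = 1/28.6 = 0.034965 and τ_data = 21/99.9 = 0.210210, so τ_n = 0.245175.
Rearranging for μ₀: μ₀ = (μ_n·τ_n − τ_data·x̄)/τ₀ = (6.1074·0.245175 − 0.210210·10.4) / 0.034965 = -0.688802/0.034965 ≈ -19.7.

μ₀ = -19.7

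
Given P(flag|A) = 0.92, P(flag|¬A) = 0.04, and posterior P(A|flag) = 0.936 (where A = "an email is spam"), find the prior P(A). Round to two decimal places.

Bayes' rule in odds form gives O(A|E) = O(A)·[P(E|A)/P(E|¬A)], hence O(A) = O(A|E)/LR.
Posterior odds = 0.936/(1−0.936) = 14.6250. LR = 0.92/0.04 = 23.0000.
Prior odds = 14.6250/23.0000 = 0.6359, so P(A) = 0.6359/(1+0.6359) ≈ 0.39.

P(A) = 0.39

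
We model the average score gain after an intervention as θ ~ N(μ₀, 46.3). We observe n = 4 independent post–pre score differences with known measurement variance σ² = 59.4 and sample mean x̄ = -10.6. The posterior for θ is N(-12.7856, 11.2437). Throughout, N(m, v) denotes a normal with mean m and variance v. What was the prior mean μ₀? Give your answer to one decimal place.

The posterior mean is a precision-weighted average: μ_n = (τ₀μ₀ + τ_data·x̄)/(τ₀+τ_data), with τ₀=1/σ₀² and τ_data=n/σ².
Here τ₀ = 1/46.3 = 0.021598 and τ_data = 4/59.4 = 0.067340, so τ_n = 0.088938.
Rearranging for μ₀: μ₀ = (μ_n·τ_n − τ_data·x̄)/τ₀ = (-12.7856·0.088938 − 0.067340·-10.6) / 0.021598 = -0.423322/0.021598 ≈ -19.6.

μ₀ = -19.6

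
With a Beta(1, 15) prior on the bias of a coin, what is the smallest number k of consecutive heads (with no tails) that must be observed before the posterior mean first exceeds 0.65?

After k heads and 0 tails the posterior is Beta(1+k, 15), with mean (1+k)/(1+15+k).
Set (1+k)/(16+k) > 0.65 and solve: k > (0.65·16 − 1)/(1 − 0.65) = 26.857.
The smallest integer exceeding 26.857 is 27, and checking k=27: (28)/(43) = 0.6512 > 0.65.

k = 27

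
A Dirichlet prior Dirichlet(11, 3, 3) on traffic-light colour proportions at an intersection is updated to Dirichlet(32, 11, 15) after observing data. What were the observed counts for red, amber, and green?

counts (21, 8, 12)

For a Dirichlet(α) prior with multinomial counts c, the posterior is Dirichlet(α + c) componentwise.
Counts are posterior − prior componentwise: 32−11=21, 11−3=8, 15−3=12.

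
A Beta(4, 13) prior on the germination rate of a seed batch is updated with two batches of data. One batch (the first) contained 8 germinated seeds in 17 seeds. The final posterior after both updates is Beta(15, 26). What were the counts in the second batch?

Because Beta–binomial updating is additive in the counts, the combined data contributed (α_post−α_prior, β_post−β_prior) successes and failures.
Total across both batches: 15−4=11 germinated seeds, 26−13=13 non-germinating seeds.
Subtract the first batch: 11−8=3 germinated seeds and 13−9=4 non-germinating seeds.

3 germinated seeds and 4 non-germinating seeds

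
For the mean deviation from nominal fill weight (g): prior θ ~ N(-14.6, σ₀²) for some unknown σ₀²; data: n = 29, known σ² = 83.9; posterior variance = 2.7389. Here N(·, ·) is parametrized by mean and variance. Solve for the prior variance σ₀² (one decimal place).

σ₀² = 51.4

Posterior precision equals prior precision plus data precision: 1/σ_n² = 1/σ₀² + n/σ².
So 1/σ₀² = 1/2.7389 − 29/83.9 = 0.365110 − 0.345650 = 0.019460.
Hence σ₀² = 1/0.019460 ≈ 51.4.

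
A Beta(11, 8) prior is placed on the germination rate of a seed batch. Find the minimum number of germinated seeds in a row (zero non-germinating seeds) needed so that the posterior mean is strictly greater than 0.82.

After k germinated seeds and 0 non-germinating seeds the posterior is Beta(11+k, 8), with mean (11+k)/(11+8+k).
Set (11+k)/(19+k) > 0.82 and solve: k > (0.82·19 − 11)/(1 − 0.82) = 25.444.
The smallest integer exceeding 25.444 is 26.

k = 26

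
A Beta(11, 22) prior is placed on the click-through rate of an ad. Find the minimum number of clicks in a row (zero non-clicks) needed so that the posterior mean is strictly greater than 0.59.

After k clicks and 0 non-clicks the posterior is Beta(11+k, 22), with mean (11+k)/(11+22+k).
Set (11+k)/(33+k) > 0.59 and solve: k > (0.59·33 − 11)/(1 − 0.59) = 20.659.
The smallest integer exceeding 20.659 is 21, and checking k=21: (32)/(54) = 0.5926 > 0.59.

k = 21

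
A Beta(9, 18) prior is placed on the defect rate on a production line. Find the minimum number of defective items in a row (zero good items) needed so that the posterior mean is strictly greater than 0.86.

After k defective items and 0 good items the posterior is Beta(9+k, 18), with mean (9+k)/(9+18+k).
Set (9+k)/(27+k) > 0.86 and solve: k > (0.86·27 − 9)/(1 − 0.86) = 101.571.
The smallest integer exceeding 101.571 is 102, and checking k=102: (111)/(129) = 0.8605 > 0.86.

k = 102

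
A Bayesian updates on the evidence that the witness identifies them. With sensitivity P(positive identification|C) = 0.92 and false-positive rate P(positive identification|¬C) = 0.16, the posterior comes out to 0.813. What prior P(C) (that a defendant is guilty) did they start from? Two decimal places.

P(C) = 0.43

Bayes' rule in odds form gives O(C|E) = O(C)·[P(E|C)/P(E|¬C)], hence O(C) = O(C|E)/LR.
Posterior odds = 0.813/(1−0.813) = 4.3476. LR = 0.92/0.16 = 5.7500.
Prior odds = 4.3476/5.7500 = 0.7561, so P(C) = 0.7561/(1+0.7561) ≈ 0.43.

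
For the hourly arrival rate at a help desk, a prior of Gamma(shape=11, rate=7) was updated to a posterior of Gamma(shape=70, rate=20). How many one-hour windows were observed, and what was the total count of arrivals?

Gamma–Poisson conjugacy: posterior shape = α + Σxᵢ, posterior rate = β + n.
Matching: Σxᵢ = 70 − 11 = 59 and n = 20 − 7 = 13.

n = 13 one-hour windows with total 59 arrivals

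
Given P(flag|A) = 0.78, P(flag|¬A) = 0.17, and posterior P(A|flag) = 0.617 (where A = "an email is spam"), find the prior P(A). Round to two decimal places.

P(A) = 0.26

Bayes' rule in odds form gives O(A|E) = O(A)·[P(E|A)/P(E|¬A)], hence O(A) = O(A|E)/LR.
Posterior odds = 0.617/(1−0.617) = 1.6110. LR = 0.78/0.17 = 4.5882.
Prior odds = 1.6110/4.5882 = 0.3511, so P(A) = 0.3511/(1+0.3511) ≈ 0.26.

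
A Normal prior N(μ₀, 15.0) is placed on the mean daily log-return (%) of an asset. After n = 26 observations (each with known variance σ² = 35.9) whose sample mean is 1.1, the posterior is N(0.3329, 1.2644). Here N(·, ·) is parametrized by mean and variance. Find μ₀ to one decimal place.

With known observation variance, the Normal–Normal posterior has precision τ_n = τ₀ + n/σ² and mean μ_n = (τ₀μ₀ + (n/σ²)x̄)/τ_n.
Here τ₀ = 1/15.0 = 0.066667 and τ_data = 26/35.9 = 0.724234, so τ_n = 0.790901.
Rearranging for μ₀: μ₀ = (μ_n·τ_n − τ_data·x̄)/τ₀ = (0.3329·0.790901 − 0.724234·1.1) / 0.066667 = -0.533366/0.066667 ≈ -8.0.

μ₀ = -8.0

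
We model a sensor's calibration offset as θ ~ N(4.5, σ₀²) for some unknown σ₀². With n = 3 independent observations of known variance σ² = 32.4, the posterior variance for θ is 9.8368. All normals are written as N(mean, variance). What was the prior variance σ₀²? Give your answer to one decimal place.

σ₀² = 110.3

Posterior precision equals prior precision plus data precision: 1/σ_n² = 1/σ₀² + n/σ².
So 1/σ₀² = 1/9.8368 − 3/32.4 = 0.101659 − 0.092593 = 0.009066.
Hence σ₀² = 1/0.009066 ≈ 110.3.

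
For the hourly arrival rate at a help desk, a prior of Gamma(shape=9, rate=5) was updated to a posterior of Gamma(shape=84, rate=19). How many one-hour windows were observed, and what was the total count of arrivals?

n = 14 one-hour windows with total 75 arrivals

A Gamma(α, β) prior (rate parametrization) on a Poisson rate with n observations summing to S gives posterior Gamma(α+S, β+n).
Matching: Σxᵢ = 84 − 9 = 75 and n = 19 − 5 = 14.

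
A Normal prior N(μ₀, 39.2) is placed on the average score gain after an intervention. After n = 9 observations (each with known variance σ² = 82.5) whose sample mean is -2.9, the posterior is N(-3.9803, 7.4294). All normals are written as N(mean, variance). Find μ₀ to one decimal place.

μ₀ = -8.6

With known observation variance, the Normal–Normal posterior has precision τ_n = τ₀ + n/σ² and mean μ_n = (τ₀μ₀ + (n/σ²)x̄)/τ_n.
Here τ₀ = 1/39.2 = 0.025510 and τ_data = 9/82.5 = 0.109091, so τ_n = 0.134601.
Rearranging for μ₀: μ₀ = (μ_n·τ_n − τ_data·x̄)/τ₀ = (-3.9803·0.134601 − 0.109091·-2.9) / 0.025510 = -0.219388/0.025510 ≈ -8.6.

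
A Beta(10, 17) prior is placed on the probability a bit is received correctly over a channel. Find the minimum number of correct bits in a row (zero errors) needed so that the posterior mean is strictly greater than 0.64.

After k correct bits and 0 errors the posterior is Beta(10+k, 17), with mean (10+k)/(10+17+k).
Set (10+k)/(27+k) > 0.64 and solve: k > (0.64·27 − 10)/(1 − 0.64) = 20.222.
The smallest integer exceeding 20.222 is 21.

k = 21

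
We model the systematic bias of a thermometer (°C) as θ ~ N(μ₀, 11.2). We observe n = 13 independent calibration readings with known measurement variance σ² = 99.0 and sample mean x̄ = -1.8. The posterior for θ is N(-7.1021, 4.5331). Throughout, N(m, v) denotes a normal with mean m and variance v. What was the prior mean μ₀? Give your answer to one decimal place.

μ₀ = -14.9

With known observation variance, the Normal–Normal posterior has precision τ_n = τ₀ + n/σ² and mean μ_n = (τ₀μ₀ + (n/σ²)x̄)/τ_n.
Here τ₀ = 1/11.2 = 0.089286 and τ_data = 13/99.0 = 0.131313, so τ_n = 0.220599.
Rearranging for μ₀: μ₀ = (μ_n·τ_n − τ_data·x̄)/τ₀ = (-7.1021·0.220599 − 0.131313·-1.8) / 0.089286 = -1.330353/0.089286 ≈ -14.9.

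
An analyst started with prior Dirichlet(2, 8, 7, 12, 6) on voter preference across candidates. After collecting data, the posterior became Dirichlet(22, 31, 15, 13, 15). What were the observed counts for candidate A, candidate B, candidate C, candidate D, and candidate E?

counts (20, 23, 8, 1, 9)

For a Dirichlet(α) prior with multinomial counts c, the posterior is Dirichlet(α + c) componentwise.
Counts are posterior − prior componentwise: 22−2=20, 31−8=23, 15−7=8, 13−12=1, 15−6=9.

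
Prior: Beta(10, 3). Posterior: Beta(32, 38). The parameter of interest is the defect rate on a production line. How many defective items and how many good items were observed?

A Beta(a, b) prior with s successes and f failures in binomial data gives a Beta(a+s, b+f) posterior.
So s = 32 − 10 = 22 and f = 38 − 3 = 35.

22 defective items and 35 good items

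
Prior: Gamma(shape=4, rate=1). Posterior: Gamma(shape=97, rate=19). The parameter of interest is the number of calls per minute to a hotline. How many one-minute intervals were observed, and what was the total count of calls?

Gamma–Poisson conjugacy: posterior shape = α + Σxᵢ, posterior rate = β + n.
Matching: Σxᵢ = 97 − 4 = 93 and n = 19 − 1 = 18.

n = 18 one-minute intervals with total 93 calls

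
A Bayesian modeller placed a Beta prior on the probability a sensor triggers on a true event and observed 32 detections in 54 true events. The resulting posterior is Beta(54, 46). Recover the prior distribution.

Under Beta–binomial conjugacy the posterior parameters are (a+s, b+f).
Subtract the data counts: 54−32=22, 46−22=24.

Beta(22, 24)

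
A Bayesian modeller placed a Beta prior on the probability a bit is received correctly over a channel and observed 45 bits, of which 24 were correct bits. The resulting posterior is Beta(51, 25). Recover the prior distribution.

Beta(27, 4)

Beta is conjugate to the binomial likelihood: posterior = Beta(α+s, β+f).
So α = 51 − 24 = 27 and β = 25 − 21 = 4.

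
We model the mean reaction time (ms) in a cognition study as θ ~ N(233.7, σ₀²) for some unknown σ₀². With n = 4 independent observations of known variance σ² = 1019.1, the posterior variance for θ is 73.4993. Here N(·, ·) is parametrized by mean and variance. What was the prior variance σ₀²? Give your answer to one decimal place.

Posterior precision equals prior precision plus data precision: 1/σ_n² = 1/σ₀² + n/σ².
So 1/σ₀² = 1/73.4993 − 4/1019.1 = 0.013606 − 0.003925 = 0.009681.
Hence σ₀² = 1/0.009681 ≈ 103.3.

σ₀² = 103.3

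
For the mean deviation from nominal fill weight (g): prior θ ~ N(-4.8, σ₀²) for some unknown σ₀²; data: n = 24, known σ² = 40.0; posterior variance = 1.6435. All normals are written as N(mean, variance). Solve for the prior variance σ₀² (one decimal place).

For the Normal–Normal model with known σ², precisions add: τ_n = τ₀ + n/σ².
So 1/σ₀² = 1/1.6435 − 24/40.0 = 0.608458 − 0.600000 = 0.008458.
Hence σ₀² = 1/0.008458 ≈ 118.2.

σ₀² = 118.2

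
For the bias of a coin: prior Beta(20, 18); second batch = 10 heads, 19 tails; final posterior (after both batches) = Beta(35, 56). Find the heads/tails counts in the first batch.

5 heads and 19 tails

Because Beta–binomial updating is additive in the counts, the combined data contributed (α_post−α_prior, β_post−β_prior) successes and failures.
Total across both batches: 35−20=15 heads, 56−18=38 tails.
Subtract the second batch: 15−10=5 heads and 38−19=19 tails.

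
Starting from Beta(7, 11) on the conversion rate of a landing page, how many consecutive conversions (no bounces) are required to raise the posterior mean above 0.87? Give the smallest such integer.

After k conversions and 0 bounces the posterior is Beta(7+k, 11), with mean (7+k)/(7+11+k).
Set (7+k)/(18+k) > 0.87 and solve: k > (0.87·18 − 7)/(1 − 0.87) = 66.615.
The smallest integer exceeding 66.615 is 67, and checking k=67: (74)/(85) = 0.8706 > 0.87.

k = 67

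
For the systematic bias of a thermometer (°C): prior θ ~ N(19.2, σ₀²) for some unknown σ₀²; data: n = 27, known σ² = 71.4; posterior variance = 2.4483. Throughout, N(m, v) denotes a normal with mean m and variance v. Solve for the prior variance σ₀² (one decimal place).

For the Normal–Normal model with known σ², precisions add: τ_n = τ₀ + n/σ².
So 1/σ₀² = 1/2.4483 − 27/71.4 = 0.408447 − 0.378151 = 0.030296.
Hence σ₀² = 1/0.030296 ≈ 33.0.

σ₀² = 33.0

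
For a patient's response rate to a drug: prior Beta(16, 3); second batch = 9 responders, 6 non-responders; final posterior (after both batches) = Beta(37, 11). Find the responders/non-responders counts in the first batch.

12 responders and 2 non-responders

Sequential conjugate updates are equivalent to a single update on the pooled data, so total successes = posterior α − prior α and total failures = posterior β − prior β.
Total across both batches: 37−16=21 responders, 11−3=8 non-responders.
Subtract the second batch: 21−9=12 responders and 8−6=2 non-responders.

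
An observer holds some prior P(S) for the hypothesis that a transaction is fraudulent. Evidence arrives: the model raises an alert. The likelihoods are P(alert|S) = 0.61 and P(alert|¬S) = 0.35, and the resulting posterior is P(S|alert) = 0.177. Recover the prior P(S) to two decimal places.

P(S) = 0.11

Bayes' rule in odds form gives O(S|E) = O(S)·[P(E|S)/P(E|¬S)], hence O(S) = O(S|E)/LR.
Posterior odds = 0.177/(1−0.177) = 0.2151. LR = 0.61/0.35 = 1.7429.
Prior odds = 0.2151/1.7429 = 0.1234, so P(S) = 0.1234/(1+0.1234) ≈ 0.11.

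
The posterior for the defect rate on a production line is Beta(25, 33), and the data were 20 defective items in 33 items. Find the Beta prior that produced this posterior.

Beta(5, 20)

Beta is conjugate to the binomial likelihood: posterior = Beta(a+s, b+f).
So a = 25 − 20 = 5 and b = 33 − 13 = 20.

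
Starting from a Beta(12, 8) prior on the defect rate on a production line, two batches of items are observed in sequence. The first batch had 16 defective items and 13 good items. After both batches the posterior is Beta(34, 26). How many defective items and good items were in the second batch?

Sequential conjugate updates are equivalent to a single update on the pooled data, so total successes = posterior α − prior α and total failures = posterior β − prior β.
Total across both batches: 34−12=22 defective items, 26−8=18 good items.
Subtract the first batch: 22−16=6 defective items and 18−13=5 good items.

6 defective items and 5 good items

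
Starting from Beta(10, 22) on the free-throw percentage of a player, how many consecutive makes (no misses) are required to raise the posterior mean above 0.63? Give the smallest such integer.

k = 28

After k makes and 0 misses the posterior is Beta(10+k, 22), with mean (10+k)/(10+22+k).
Set (10+k)/(32+k) > 0.63 and solve: k > (0.63·32 − 10)/(1 − 0.63) = 27.459.
The smallest integer exceeding 27.459 is 28.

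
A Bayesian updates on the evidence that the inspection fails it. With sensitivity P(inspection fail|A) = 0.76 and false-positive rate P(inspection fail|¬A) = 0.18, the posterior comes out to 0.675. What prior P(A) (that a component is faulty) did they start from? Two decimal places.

P(A) = 0.33

Bayes' rule in odds form gives O(A|E) = O(A)·[P(E|A)/P(E|¬A)], hence O(A) = O(A|E)/LR.
Posterior odds = 0.675/(1−0.675) = 2.0769. LR = 0.76/0.18 = 4.2222.
Prior odds = 2.0769/4.2222 = 0.4919, so P(A) = 0.4919/(1+0.4919) ≈ 0.33.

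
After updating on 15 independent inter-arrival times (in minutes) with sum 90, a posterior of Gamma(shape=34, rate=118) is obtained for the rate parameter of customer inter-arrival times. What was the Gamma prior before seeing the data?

For an exponential likelihood with a Gamma(α, β) prior on the rate, n observations with total T give posterior Gamma(α+n, β+T).
So α = 34 − 15 = 19 and β = 118 − 90 = 28.

Gamma(shape=19, rate=28)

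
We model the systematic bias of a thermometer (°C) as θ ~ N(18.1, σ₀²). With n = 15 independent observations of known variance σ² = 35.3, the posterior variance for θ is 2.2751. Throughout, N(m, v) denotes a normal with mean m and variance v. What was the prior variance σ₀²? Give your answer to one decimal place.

σ₀² = 68.4

Posterior precision equals prior precision plus data precision: 1/σ_n² = 1/σ₀² + n/σ².
So 1/σ₀² = 1/2.2751 − 15/35.3 = 0.439541 − 0.424929 = 0.014612.
Hence σ₀² = 1/0.014612 ≈ 68.4.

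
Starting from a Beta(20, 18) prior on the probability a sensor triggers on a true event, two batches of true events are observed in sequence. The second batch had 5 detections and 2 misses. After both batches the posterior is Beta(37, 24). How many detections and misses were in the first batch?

Sequential conjugate updates are equivalent to a single update on the pooled data, so total successes = posterior α − prior α and total failures = posterior β − prior β.
Total across both batches: 37−20=17 detections, 24−18=6 misses.
Subtract the second batch: 17−5=12 detections and 6−2=4 misses.

12 detections and 4 misses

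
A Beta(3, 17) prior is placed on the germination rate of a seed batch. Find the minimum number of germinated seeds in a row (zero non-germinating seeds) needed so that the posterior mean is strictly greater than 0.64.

After k germinated seeds and 0 non-germinating seeds the posterior is Beta(3+k, 17), with mean (3+k)/(3+17+k).
Set (3+k)/(20+k) > 0.64 and solve: k > (0.64·20 − 3)/(1 − 0.64) = 27.222.
The smallest integer exceeding 27.222 is 28.

k = 28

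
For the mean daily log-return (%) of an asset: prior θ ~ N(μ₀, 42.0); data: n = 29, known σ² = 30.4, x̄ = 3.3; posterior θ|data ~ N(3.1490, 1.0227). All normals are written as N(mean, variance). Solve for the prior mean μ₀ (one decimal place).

μ₀ = -2.9

With known observation variance, the Normal–Normal posterior has precision τ_n = τ₀ + n/σ² and mean μ_n = (τ₀μ₀ + (n/σ²)x̄)/τ_n.
Here τ₀ = 1/42.0 = 0.023810 and τ_data = 29/30.4 = 0.953947, so τ_n = 0.977757.
Rearranging for μ₀: μ₀ = (μ_n·τ_n − τ_data·x̄)/τ₀ = (3.1490·0.977757 − 0.953947·3.3) / 0.023810 = -0.069068/0.023810 ≈ -2.9.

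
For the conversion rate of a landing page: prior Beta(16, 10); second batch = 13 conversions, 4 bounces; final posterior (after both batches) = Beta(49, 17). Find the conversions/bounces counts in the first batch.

20 conversions and 3 bounces

Sequential conjugate updates are equivalent to a single update on the pooled data, so total successes = posterior α − prior α and total failures = posterior β − prior β.
Total across both batches: 49−16=33 conversions, 17−10=7 bounces.
Subtract the second batch: 33−13=20 conversions and 7−4=3 bounces.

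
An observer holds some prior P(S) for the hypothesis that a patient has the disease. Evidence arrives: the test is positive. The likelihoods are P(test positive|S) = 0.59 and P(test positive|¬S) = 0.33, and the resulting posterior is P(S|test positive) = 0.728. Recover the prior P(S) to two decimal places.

P(S) = 0.60

Bayes' rule in odds form gives O(S|E) = O(S)·[P(E|S)/P(E|¬S)], hence O(S) = O(S|E)/LR.
Posterior odds = 0.728/(1−0.728) = 2.6765. LR = 0.59/0.33 = 1.7879.
Prior odds = 2.6765/1.7879 = 1.4970, so P(S) = 1.4970/(1+1.4970) ≈ 0.60.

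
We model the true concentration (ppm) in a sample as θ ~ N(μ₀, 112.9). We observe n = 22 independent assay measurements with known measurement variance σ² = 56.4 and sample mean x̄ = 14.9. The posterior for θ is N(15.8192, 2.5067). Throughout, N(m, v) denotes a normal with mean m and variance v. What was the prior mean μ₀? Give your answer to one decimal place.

μ₀ = 56.3

With known observation variance, the Normal–Normal posterior has precision τ_n = τ₀ + n/σ² and mean μ_n = (τ₀μ₀ + (n/σ²)x̄)/τ_n.
Here τ₀ = 1/112.9 = 0.008857 and τ_data = 22/56.4 = 0.390071, so τ_n = 0.398928.
Rearranging for μ₀: μ₀ = (μ_n·τ_n − τ_data·x̄)/τ₀ = (15.8192·0.398928 − 0.390071·14.9) / 0.008857 = 0.498664/0.008857 ≈ 56.3.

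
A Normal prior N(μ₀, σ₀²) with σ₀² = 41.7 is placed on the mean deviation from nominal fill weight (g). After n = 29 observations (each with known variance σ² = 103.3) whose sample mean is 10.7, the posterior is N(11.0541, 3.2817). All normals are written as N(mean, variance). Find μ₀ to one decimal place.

The posterior mean is a precision-weighted average: μ_n = (τ₀μ₀ + τ_data·x̄)/(τ₀+τ_data), with τ₀=1/σ₀² and τ_data=n/σ².
Here τ₀ = 1/41.7 = 0.023981 and τ_data = 29/103.3 = 0.280736, so τ_n = 0.304717.
Rearranging for μ₀: μ₀ = (μ_n·τ_n − τ_data·x̄)/τ₀ = (11.0541·0.304717 − 0.280736·10.7) / 0.023981 = 0.364497/0.023981 ≈ 15.2.

μ₀ = 15.2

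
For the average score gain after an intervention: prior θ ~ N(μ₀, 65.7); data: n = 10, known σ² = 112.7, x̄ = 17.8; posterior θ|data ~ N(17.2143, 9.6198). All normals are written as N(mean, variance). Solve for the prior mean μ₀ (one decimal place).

μ₀ = 13.8

The posterior mean is a precision-weighted average: μ_n = (τ₀μ₀ + τ_data·x̄)/(τ₀+τ_data), with τ₀=1/σ₀² and τ_data=n/σ².
Here τ₀ = 1/65.7 = 0.015221 and τ_data = 10/112.7 = 0.088731, so τ_n = 0.103952.
Rearranging for μ₀: μ₀ = (μ_n·τ_n − τ_data·x̄)/τ₀ = (17.2143·0.103952 − 0.088731·17.8) / 0.015221 = 0.210049/0.015221 ≈ 13.8.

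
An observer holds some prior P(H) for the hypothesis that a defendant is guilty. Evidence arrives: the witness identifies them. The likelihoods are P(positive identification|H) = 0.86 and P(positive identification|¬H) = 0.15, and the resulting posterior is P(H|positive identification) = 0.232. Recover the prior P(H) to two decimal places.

P(H) = 0.05

In odds form, posterior odds = prior odds × likelihood ratio, so prior odds = posterior odds ÷ LR.
Posterior odds = 0.232/(1−0.232) = 0.3021. LR = 0.86/0.15 = 5.7333.
Prior odds = 0.3021/5.7333 = 0.0527, so P(H) = 0.0527/(1+0.0527) ≈ 0.05.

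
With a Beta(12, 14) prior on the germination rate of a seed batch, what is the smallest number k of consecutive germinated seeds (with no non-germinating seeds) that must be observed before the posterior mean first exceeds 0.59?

k = 9

After k germinated seeds and 0 non-germinating seeds the posterior is Beta(12+k, 14), with mean (12+k)/(12+14+k).
Set (12+k)/(26+k) > 0.59 and solve: k > (0.59·26 − 12)/(1 − 0.59) = 8.146.
The smallest integer exceeding 8.146 is 9, and checking k=9: (21)/(35) = 0.6000 > 0.59.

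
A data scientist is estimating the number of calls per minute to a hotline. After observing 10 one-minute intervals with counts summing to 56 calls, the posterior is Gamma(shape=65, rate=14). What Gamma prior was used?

Gamma–Poisson conjugacy: posterior shape = α + Σxᵢ, posterior rate = β + n.
So α = 65 − 56 = 9 and β = 14 − 10 = 4.

Gamma(shape=9, rate=4)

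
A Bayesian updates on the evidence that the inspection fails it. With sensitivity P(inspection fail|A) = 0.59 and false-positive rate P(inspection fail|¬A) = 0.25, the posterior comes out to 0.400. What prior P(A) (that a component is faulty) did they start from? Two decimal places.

P(A) = 0.22

Bayes' rule in odds form gives O(A|E) = O(A)·[P(E|A)/P(E|¬A)], hence O(A) = O(A|E)/LR.
Posterior odds = 0.400/(1−0.400) = 0.6667. LR = 0.59/0.25 = 2.3600.
Prior odds = 0.6667/2.3600 = 0.2825, so P(A) = 0.2825/(1+0.2825) ≈ 0.22.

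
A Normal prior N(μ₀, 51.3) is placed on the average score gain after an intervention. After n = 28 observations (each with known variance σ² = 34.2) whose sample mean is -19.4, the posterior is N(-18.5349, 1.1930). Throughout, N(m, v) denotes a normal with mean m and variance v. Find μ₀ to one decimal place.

The posterior mean is a precision-weighted average: μ_n = (τ₀μ₀ + τ_data·x̄)/(τ₀+τ_data), with τ₀=1/σ₀² and τ_data=n/σ².
Here τ₀ = 1/51.3 = 0.019493 and τ_data = 28/34.2 = 0.818713, so τ_n = 0.838206.
Rearranging for μ₀: μ₀ = (μ_n·τ_n − τ_data·x̄)/τ₀ = (-18.5349·0.838206 − 0.818713·-19.4) / 0.019493 = 0.346968/0.019493 ≈ 17.8.

μ₀ = 17.8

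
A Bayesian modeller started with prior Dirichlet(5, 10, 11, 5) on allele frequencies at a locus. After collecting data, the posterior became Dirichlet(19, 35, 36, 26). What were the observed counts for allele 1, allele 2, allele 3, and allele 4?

For a Dirichlet(α) prior with multinomial counts c, the posterior is Dirichlet(α + c) componentwise.
Counts are posterior − prior componentwise: 19−5=14, 35−10=25, 36−11=25, 26−5=21.

counts (14, 25, 25, 21)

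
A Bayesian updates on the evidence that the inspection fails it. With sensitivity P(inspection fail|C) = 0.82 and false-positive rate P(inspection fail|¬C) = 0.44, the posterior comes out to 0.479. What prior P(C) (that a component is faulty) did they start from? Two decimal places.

P(C) = 0.33

Bayes' rule in odds form gives O(C|E) = O(C)·[P(E|C)/P(E|¬C)], hence O(C) = O(C|E)/LR.
Posterior odds = 0.479/(1−0.479) = 0.9194. LR = 0.82/0.44 = 1.8636.
Prior odds = 0.9194/1.8636 = 0.4933, so P(C) = 0.4933/(1+0.4933) ≈ 0.33.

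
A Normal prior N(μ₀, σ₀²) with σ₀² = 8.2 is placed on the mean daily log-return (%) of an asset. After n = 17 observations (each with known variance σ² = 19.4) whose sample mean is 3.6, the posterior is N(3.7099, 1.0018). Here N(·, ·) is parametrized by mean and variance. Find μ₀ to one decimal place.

The posterior mean is a precision-weighted average: μ_n = (τ₀μ₀ + τ_data·x̄)/(τ₀+τ_data), with τ₀=1/σ₀² and τ_data=n/σ².
Here τ₀ = 1/8.2 = 0.121951 and τ_data = 17/19.4 = 0.876289, so τ_n = 0.998240.
Rearranging for μ₀: μ₀ = (μ_n·τ_n − τ_data·x̄)/τ₀ = (3.7099·0.998240 − 0.876289·3.6) / 0.121951 = 0.548730/0.121951 ≈ 4.5.

μ₀ = 4.5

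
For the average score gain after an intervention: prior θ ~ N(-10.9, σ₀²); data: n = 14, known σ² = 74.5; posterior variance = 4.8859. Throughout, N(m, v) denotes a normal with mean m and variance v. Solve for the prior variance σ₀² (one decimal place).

σ₀² = 59.7

For the Normal–Normal model with known σ², precisions add: τ_n = τ₀ + n/σ².
So 1/σ₀² = 1/4.8859 − 14/74.5 = 0.204671 − 0.187919 = 0.016752.
Hence σ₀² = 1/0.016752 ≈ 59.7.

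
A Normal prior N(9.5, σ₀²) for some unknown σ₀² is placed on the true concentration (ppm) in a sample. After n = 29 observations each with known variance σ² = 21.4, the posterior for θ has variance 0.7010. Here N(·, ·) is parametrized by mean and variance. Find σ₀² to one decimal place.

σ₀² = 14.0

Posterior precision equals prior precision plus data precision: 1/σ_n² = 1/σ₀² + n/σ².
So 1/σ₀² = 1/0.7010 − 29/21.4 = 1.426534 − 1.355140 = 0.071394.
Hence σ₀² = 1/0.071394 ≈ 14.0.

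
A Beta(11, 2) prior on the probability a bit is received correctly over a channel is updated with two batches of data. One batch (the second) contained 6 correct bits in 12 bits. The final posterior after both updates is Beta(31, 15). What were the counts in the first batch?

14 correct bits and 7 errors

Sequential conjugate updates are equivalent to a single update on the pooled data, so total successes = posterior α − prior α and total failures = posterior β − prior β.
Total across both batches: 31−11=20 correct bits, 15−2=13 errors.
Subtract the second batch: 20−6=14 correct bits and 13−6=7 errors.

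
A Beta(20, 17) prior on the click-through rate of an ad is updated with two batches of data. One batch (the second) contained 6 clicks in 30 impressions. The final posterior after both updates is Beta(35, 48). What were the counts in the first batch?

Because Beta–binomial updating is additive in the counts, the combined data contributed (α_post−α_prior, β_post−β_prior) successes and failures.
Total across both batches: 35−20=15 clicks, 48−17=31 non-clicks.
Subtract the second batch: 15−6=9 clicks and 31−24=7 non-clicks.

9 clicks and 7 non-clicks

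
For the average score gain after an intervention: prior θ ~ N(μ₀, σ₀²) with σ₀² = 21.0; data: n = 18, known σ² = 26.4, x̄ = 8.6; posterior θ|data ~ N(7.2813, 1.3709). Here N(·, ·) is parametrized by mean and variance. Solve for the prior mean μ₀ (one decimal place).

With known observation variance, the Normal–Normal posterior has precision τ_n = τ₀ + n/σ² and mean μ_n = (τ₀μ₀ + (n/σ²)x̄)/τ_n.
Here τ₀ = 1/21.0 = 0.047619 and τ_data = 18/26.4 = 0.681818, so τ_n = 0.729437.
Rearranging for μ₀: μ₀ = (μ_n·τ_n − τ_data·x̄)/τ₀ = (7.2813·0.729437 − 0.681818·8.6) / 0.047619 = -0.552385/0.047619 ≈ -11.6.

μ₀ = -11.6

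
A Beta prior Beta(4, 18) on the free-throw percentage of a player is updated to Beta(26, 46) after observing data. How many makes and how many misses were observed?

22 makes and 28 misses

Under Beta–binomial conjugacy the posterior parameters are (α+s, β+f).
So s = 26 − 4 = 22 and f = 46 − 18 = 28.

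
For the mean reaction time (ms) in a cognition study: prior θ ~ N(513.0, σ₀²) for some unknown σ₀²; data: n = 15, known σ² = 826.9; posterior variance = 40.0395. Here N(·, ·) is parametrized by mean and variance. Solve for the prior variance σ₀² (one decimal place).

For the Normal–Normal model with known σ², precisions add: τ_n = τ₀ + n/σ².
So 1/σ₀² = 1/40.0395 − 15/826.9 = 0.024975 − 0.018140 = 0.006835.
Hence σ₀² = 1/0.006835 ≈ 146.3.

σ₀² = 146.3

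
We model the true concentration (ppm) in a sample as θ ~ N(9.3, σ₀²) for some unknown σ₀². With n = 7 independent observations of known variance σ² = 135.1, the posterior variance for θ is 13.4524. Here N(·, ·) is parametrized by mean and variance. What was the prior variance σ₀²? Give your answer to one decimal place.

σ₀² = 44.4

For the Normal–Normal model with known σ², precisions add: τ_n = τ₀ + n/σ².
So 1/σ₀² = 1/13.4524 − 7/135.1 = 0.074336 − 0.051813 = 0.022523.
Hence σ₀² = 1/0.022523 ≈ 44.4.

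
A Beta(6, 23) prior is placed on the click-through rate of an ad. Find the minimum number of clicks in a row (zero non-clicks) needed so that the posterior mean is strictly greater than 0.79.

k = 81

After k clicks and 0 non-clicks the posterior is Beta(6+k, 23), with mean (6+k)/(6+23+k).
Set (6+k)/(29+k) > 0.79 and solve: k > (0.79·29 − 6)/(1 − 0.79) = 80.524.
The smallest integer exceeding 80.524 is 81, and checking k=81: (87)/(110) = 0.7909 > 0.79.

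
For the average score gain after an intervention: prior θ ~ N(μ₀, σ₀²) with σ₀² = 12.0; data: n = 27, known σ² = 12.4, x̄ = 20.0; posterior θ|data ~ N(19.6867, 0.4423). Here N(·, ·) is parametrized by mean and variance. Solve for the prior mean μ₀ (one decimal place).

The posterior mean is a precision-weighted average: μ_n = (τ₀μ₀ + τ_data·x̄)/(τ₀+τ_data), with τ₀=1/σ₀² and τ_data=n/σ².
Here τ₀ = 1/12.0 = 0.083333 and τ_data = 27/12.4 = 2.177419, so τ_n = 2.260752.
Rearranging for μ₀: μ₀ = (μ_n·τ_n − τ_data·x̄)/τ₀ = (19.6867·2.260752 − 2.177419·20.0) / 0.083333 = 0.958366/0.083333 ≈ 11.5.

μ₀ = 11.5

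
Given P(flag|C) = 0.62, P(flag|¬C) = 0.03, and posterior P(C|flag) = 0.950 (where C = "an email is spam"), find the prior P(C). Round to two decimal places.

P(C) = 0.48

In odds form, posterior odds = prior odds × likelihood ratio, so prior odds = posterior odds ÷ LR.
Posterior odds = 0.950/(1−0.950) = 19.0000. LR = 0.62/0.03 = 20.6667.
Prior odds = 19.0000/20.6667 = 0.9194, so P(C) = 0.9194/(1+0.9194) ≈ 0.48.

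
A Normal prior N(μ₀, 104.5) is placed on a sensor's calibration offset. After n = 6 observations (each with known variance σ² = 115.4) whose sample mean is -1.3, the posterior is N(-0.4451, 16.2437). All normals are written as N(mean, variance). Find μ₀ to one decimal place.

μ₀ = 4.2

The posterior mean is a precision-weighted average: μ_n = (τ₀μ₀ + τ_data·x̄)/(τ₀+τ_data), with τ₀=1/σ₀² and τ_data=n/σ².
Here τ₀ = 1/104.5 = 0.009569 and τ_data = 6/115.4 = 0.051993, so τ_n = 0.061562.
Rearranging for μ₀: μ₀ = (μ_n·τ_n − τ_data·x̄)/τ₀ = (-0.4451·0.061562 − 0.051993·-1.3) / 0.009569 = 0.040190/0.009569 ≈ 4.2.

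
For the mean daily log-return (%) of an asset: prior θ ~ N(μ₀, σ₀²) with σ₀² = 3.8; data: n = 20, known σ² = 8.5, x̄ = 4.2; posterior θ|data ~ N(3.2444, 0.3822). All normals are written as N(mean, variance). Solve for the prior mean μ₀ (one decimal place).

The posterior mean is a precision-weighted average: μ_n = (τ₀μ₀ + τ_data·x̄)/(τ₀+τ_data), with τ₀=1/σ₀² and τ_data=n/σ².
Here τ₀ = 1/3.8 = 0.263158 and τ_data = 20/8.5 = 2.352941, so τ_n = 2.616099.
Rearranging for μ₀: μ₀ = (μ_n·τ_n − τ_data·x̄)/τ₀ = (3.2444·2.616099 − 2.352941·4.2) / 0.263158 = -1.394681/0.263158 ≈ -5.3.

μ₀ = -5.3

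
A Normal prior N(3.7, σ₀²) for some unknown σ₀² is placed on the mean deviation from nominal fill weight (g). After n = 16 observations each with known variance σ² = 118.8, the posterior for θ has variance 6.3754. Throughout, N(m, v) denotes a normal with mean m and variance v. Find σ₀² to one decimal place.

σ₀² = 45.1

Posterior precision equals prior precision plus data precision: 1/σ_n² = 1/σ₀² + n/σ².
So 1/σ₀² = 1/6.3754 − 16/118.8 = 0.156853 − 0.134680 = 0.022173.
Hence σ₀² = 1/0.022173 ≈ 45.1.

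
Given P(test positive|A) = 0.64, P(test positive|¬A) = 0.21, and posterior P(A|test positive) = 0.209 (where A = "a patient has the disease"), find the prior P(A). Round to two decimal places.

P(A) = 0.08

Bayes' rule in odds form gives O(A|E) = O(A)·[P(E|A)/P(E|¬A)], hence O(A) = O(A|E)/LR.
Posterior odds = 0.209/(1−0.209) = 0.2642. LR = 0.64/0.21 = 3.0476.
Prior odds = 0.2642/3.0476 = 0.0867, so P(A) = 0.0867/(1+0.0867) ≈ 0.08.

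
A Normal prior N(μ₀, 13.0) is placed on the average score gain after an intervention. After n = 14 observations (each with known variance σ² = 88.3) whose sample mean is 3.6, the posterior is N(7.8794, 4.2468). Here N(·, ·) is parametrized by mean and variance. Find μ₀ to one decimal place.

With known observation variance, the Normal–Normal posterior has precision τ_n = τ₀ + n/σ² and mean μ_n = (τ₀μ₀ + (n/σ²)x̄)/τ_n.
Here τ₀ = 1/13.0 = 0.076923 and τ_data = 14/88.3 = 0.158550, so τ_n = 0.235473.
Rearranging for μ₀: μ₀ = (μ_n·τ_n − τ_data·x̄)/τ₀ = (7.8794·0.235473 − 0.158550·3.6) / 0.076923 = 1.284606/0.076923 ≈ 16.7.

μ₀ = 16.7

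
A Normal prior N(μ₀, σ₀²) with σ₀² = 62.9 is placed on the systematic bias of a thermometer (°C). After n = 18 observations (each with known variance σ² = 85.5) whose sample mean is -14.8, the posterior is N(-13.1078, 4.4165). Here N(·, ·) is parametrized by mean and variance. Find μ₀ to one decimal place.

μ₀ = 9.3

With known observation variance, the Normal–Normal posterior has precision τ_n = τ₀ + n/σ² and mean μ_n = (τ₀μ₀ + (n/σ²)x̄)/τ_n.
Here τ₀ = 1/62.9 = 0.015898 and τ_data = 18/85.5 = 0.210526, so τ_n = 0.226424.
Rearranging for μ₀: μ₀ = (μ_n·τ_n − τ_data·x̄)/τ₀ = (-13.1078·0.226424 − 0.210526·-14.8) / 0.015898 = 0.147864/0.015898 ≈ 9.3.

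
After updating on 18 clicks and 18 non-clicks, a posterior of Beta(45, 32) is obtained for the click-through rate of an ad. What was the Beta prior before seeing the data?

Beta(27, 14)

Under Beta–binomial conjugacy the posterior parameters are (a+s, b+f).
Subtract the data counts: 45−18=27, 32−18=14.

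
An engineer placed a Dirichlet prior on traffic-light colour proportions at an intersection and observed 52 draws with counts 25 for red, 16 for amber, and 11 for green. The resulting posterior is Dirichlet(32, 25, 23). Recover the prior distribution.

For a Dirichlet(α) prior with multinomial counts c, the posterior is Dirichlet(α + c) componentwise.
Subtract each count from the matching posterior parameter: 32−25=7, 25−16=9, 23−11=12.

Dirichlet(7, 9, 12)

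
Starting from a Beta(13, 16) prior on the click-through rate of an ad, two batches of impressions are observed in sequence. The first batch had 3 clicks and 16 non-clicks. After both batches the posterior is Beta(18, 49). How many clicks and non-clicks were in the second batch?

2 clicks and 17 non-clicks

Because Beta–binomial updating is additive in the counts, the combined data contributed (α_post−α_prior, β_post−β_prior) successes and failures.
Total across both batches: 18−13=5 clicks, 49−16=33 non-clicks.
Subtract the first batch: 5−3=2 clicks and 33−16=17 non-clicks.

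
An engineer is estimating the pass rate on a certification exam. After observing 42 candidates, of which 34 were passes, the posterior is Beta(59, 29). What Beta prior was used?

A Beta(a, b) prior with s successes and f failures in binomial data gives a Beta(a+s, b+f) posterior.
Subtract the data counts: 59−34=25, 29−8=21.

Beta(25, 21)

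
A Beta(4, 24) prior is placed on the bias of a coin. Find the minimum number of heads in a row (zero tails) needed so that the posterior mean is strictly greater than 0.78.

After k heads and 0 tails the posterior is Beta(4+k, 24), with mean (4+k)/(4+24+k).
Set (4+k)/(28+k) > 0.78 and solve: k > (0.78·28 − 4)/(1 − 0.78) = 81.091.
The smallest integer exceeding 81.091 is 82.

k = 82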